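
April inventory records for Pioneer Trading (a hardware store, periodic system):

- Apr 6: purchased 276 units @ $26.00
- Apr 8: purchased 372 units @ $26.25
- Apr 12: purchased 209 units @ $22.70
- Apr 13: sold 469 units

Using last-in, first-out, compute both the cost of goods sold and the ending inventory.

Apr 13, 469 sold [LIFO — newest first]: 209 @ $22.70 + 260 @ $26.25 = $11,569.30
Ending inventory: 276 @ $26.00 + 112 @ $26.25 = $10,116.00

COGS = $11,569.30; ending inventory = $10,116.00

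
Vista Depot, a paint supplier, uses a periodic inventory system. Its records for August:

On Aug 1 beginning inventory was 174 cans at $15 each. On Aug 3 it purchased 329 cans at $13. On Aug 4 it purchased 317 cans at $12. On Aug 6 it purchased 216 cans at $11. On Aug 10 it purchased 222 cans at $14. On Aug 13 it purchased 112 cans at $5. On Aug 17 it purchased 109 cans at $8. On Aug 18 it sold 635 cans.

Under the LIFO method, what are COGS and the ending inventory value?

Aug 18, 635 sold [LIFO — newest first]: 109 @ $8 + 112 @ $5 + 222 @ $14 + 192 @ $11 = $6,652
Ending inventory: 174 @ $15 + 329 @ $13 + 317 @ $12 + 24 @ $11 = $10,955
Check: goods available $17,607 = COGS $6,652 + ending $10,955

COGS = $6,652; ending inventory = $10,955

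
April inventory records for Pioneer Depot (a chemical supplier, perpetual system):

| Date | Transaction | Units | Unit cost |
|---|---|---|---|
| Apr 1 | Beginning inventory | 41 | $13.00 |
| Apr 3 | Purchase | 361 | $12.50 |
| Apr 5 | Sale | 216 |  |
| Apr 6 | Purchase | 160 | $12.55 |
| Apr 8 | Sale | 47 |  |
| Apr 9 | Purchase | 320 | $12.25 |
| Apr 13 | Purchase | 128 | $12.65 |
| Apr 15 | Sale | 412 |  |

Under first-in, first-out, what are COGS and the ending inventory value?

COGS = $8,437.75; ending inventory = $4,154.95

Apr 5, 216 sold [FIFO — oldest first]: 41 @ $13.00 + 175 @ $12.50 = $2,720.50
Apr 8, 47 sold [FIFO — oldest first]: 47 @ $12.50 = $587.50
Apr 15, 412 sold [FIFO — oldest first]: 139 @ $12.50 + 160 @ $12.55 + 113 @ $12.25 = $5,129.75
Total COGS = $2,720.50 + $587.50 + $5,129.75 = $8,437.75
Ending inventory: 207 @ $12.25 + 128 @ $12.65 = $4,154.95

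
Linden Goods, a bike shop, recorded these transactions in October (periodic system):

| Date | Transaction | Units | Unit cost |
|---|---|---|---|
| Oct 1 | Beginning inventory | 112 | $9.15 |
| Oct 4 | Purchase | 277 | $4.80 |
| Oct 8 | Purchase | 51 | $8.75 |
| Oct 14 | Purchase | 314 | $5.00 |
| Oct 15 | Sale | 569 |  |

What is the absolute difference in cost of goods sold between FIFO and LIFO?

FIFO COGS: 112 @ $9.15 + 277 @ $4.80 + 51 @ $8.75 + 129 @ $5.00 = $3,445.65
LIFO COGS: 314 @ $5.00 + 51 @ $8.75 + 204 @ $4.80 = $2,995.45
Difference = |$3,445.65 − $2,995.45| = $450.20

$450.20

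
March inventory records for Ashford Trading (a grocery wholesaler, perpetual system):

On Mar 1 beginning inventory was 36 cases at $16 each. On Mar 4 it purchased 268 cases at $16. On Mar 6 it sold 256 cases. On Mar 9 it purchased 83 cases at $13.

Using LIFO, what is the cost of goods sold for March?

Mar 6, 256 sold [LIFO — newest first]: 256 @ $16 = $4,096
Ending inventory: 36 @ $16 + 12 @ $16 + 83 @ $13 = $1,847

COGS = $4,096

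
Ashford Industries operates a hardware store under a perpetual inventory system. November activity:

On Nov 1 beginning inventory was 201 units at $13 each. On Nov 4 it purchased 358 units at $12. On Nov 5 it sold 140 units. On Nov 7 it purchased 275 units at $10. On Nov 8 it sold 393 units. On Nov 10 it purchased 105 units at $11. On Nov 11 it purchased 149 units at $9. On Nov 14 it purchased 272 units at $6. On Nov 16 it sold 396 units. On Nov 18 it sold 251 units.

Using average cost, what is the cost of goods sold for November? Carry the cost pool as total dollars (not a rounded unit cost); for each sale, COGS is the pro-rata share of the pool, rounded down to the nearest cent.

After Nov 1: 201 on hand, pool $2,613.00 (≈ $13.0000 each)
After Nov 4: 559 on hand, pool $6,909.00 (≈ $12.3596 each)
Nov 5, sell 140: 140/559 × $6,909.00 → $1,730.33
After Nov 7: 694 on hand, pool $7,928.67 (≈ $11.4246 each)
Nov 8, sell 393: 393/694 × $7,928.67 → $4,489.86
After Nov 10: 406 on hand, pool $4,593.81 (≈ $11.3148 each)
After Nov 11: 555 on hand, pool $5,934.81 (≈ $10.6934 each)
After Nov 14: 827 on hand, pool $7,566.81 (≈ $9.1497 each)
Nov 16, sell 396: 396/827 × $7,566.81 → $3,623.28
Nov 18, sell 251: 251/431 × $3,943.53 → $2,296.58
Total COGS = $1,730.33 + $4,489.86 + $3,623.28 + $2,296.58 = $12,140.05
Ending inventory (cost pool remaining) = $1,646.95

COGS = $12,140.05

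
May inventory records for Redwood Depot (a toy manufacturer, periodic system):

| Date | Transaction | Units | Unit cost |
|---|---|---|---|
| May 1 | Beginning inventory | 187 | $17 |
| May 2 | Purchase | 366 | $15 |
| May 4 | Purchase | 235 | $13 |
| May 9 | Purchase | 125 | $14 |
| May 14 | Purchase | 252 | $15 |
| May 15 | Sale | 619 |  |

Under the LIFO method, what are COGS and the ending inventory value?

May 15, 619 sold [LIFO — newest first]: 252 @ $15 + 125 @ $14 + 235 @ $13 + 7 @ $15 = $8,690
Ending inventory: 187 @ $17 + 359 @ $15 = $8,564
Check: goods available $17,254 = COGS $8,690 + ending $8,564

COGS = $8,690; ending inventory = $8,564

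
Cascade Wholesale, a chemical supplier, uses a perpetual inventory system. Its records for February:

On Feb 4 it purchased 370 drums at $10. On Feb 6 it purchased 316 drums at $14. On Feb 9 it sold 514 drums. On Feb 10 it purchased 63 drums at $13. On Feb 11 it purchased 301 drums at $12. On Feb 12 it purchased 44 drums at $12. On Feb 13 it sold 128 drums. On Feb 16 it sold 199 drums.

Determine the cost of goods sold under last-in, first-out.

COGS = $10,328

Feb 9, 514 sold [LIFO — newest first]: 316 @ $14 + 198 @ $10 = $6,404
Feb 13, 128 sold [LIFO — newest first]: 44 @ $12 + 84 @ $12 = $1,536
Feb 16, 199 sold [LIFO — newest first]: 199 @ $12 = $2,388
Total COGS = $6,404 + $1,536 + $2,388 = $10,328
Ending inventory: 172 @ $10 + 63 @ $13 + 18 @ $12 = $2,755
Check: goods available $13,083 = COGS $10,328 + ending $2,755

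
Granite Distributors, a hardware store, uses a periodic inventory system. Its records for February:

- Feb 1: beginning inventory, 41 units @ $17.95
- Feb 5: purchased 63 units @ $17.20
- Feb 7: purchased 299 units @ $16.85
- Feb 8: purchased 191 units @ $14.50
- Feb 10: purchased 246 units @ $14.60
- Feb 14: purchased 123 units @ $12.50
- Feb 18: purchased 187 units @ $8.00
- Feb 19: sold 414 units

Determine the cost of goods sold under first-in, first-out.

COGS = $7,017.20

Feb 19, 414 sold [FIFO — oldest first]: 41 @ $17.95 + 63 @ $17.20 + 299 @ $16.85 + 11 @ $14.50 = $7,017.20
Ending inventory: 180 @ $14.50 + 246 @ $14.60 + 123 @ $12.50 + 187 @ $8.00 = $9,235.10
Check: goods available $16,252.30 = COGS $7,017.20 + ending $9,235.10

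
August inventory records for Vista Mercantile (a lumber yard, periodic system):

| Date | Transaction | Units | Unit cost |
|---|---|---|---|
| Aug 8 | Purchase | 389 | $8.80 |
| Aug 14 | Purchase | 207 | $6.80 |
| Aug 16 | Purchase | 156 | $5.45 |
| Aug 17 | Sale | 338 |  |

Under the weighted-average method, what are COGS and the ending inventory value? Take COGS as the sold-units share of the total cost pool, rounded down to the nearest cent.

Aug 17, sell 338: 338/752 × $5,681.00 → $2,553.42
Ending inventory (cost pool remaining) = $3,127.58
Check: goods available $5,681.00 = COGS $2,553.42 + ending $3,127.58

COGS = $2,553.42; ending inventory = $3,127.58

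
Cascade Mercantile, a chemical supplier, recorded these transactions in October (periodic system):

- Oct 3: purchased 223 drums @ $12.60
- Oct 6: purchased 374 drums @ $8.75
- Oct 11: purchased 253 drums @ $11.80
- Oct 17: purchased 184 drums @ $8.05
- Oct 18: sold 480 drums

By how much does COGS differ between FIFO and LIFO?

FIFO COGS: 223 @ $12.60 + 257 @ $8.75 = $5,058.55
LIFO COGS: 184 @ $8.05 + 253 @ $11.80 + 43 @ $8.75 = $4,842.85
Difference = |$5,058.55 − $4,842.85| = $215.70

$215.70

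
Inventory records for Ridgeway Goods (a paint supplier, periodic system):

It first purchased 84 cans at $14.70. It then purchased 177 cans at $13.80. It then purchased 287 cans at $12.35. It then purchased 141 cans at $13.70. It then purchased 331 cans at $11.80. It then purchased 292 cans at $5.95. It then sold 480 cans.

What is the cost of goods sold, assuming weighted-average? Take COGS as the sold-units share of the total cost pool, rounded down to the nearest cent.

COGS = $5,413.44

Sale 1, sell 480: 480/1312 × $14,796.75 → $5,413.44
Ending inventory (cost pool remaining) = $9,383.31
Check: goods available $14,796.75 = COGS $5,413.44 + ending $9,383.31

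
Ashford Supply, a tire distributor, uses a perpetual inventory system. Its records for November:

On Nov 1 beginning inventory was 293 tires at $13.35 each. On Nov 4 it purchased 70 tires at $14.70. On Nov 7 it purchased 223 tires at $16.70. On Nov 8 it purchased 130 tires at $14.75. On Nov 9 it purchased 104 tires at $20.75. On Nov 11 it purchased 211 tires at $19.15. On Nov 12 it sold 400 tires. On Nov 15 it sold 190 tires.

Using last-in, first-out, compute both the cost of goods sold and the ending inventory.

Nov 12, 400 sold [LIFO — newest first]: 211 @ $19.15 + 104 @ $20.75 + 85 @ $14.75 = $7,452.40
Nov 15, 190 sold [LIFO — newest first]: 45 @ $14.75 + 145 @ $16.70 = $3,085.25
Total COGS = $7,452.40 + $3,085.25 = $10,537.65
Ending inventory: 293 @ $13.35 + 70 @ $14.70 + 78 @ $16.70 = $6,243.15

COGS = $10,537.65; ending inventory = $6,243.15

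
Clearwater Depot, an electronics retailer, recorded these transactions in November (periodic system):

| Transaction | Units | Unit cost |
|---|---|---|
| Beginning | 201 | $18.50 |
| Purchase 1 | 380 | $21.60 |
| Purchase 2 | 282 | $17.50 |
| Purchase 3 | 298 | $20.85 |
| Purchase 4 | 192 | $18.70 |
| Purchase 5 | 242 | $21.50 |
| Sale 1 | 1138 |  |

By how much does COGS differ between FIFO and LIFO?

FIFO COGS: 201 @ $18.50 + 380 @ $21.60 + 282 @ $17.50 + 275 @ $20.85 = $22,595.25
LIFO COGS: 242 @ $21.50 + 192 @ $18.70 + 298 @ $20.85 + 282 @ $17.50 + 124 @ $21.60 = $22,620.10
Difference = |$22,595.25 − $22,620.10| = $24.85

$24.85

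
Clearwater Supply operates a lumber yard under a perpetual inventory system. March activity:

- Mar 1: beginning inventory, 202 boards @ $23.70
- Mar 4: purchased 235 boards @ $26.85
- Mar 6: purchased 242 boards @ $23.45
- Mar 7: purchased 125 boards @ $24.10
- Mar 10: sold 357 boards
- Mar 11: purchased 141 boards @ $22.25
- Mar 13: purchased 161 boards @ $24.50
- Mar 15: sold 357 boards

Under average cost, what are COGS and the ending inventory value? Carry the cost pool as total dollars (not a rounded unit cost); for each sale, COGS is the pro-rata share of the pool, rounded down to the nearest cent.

COGS = $17,403.15; ending inventory = $9,463.15

After Mar 1: 202 on hand, pool $4,787.40 (≈ $23.7000 each)
After Mar 4: 437 on hand, pool $11,097.15 (≈ $25.3939 each)
After Mar 6: 679 on hand, pool $16,772.05 (≈ $24.7011 each)
After Mar 7: 804 on hand, pool $19,784.55 (≈ $24.6076 each)
Mar 10, sell 357: 357/804 × $19,784.55 → $8,784.93
After Mar 11: 588 on hand, pool $14,136.87 (≈ $24.0423 each)
After Mar 13: 749 on hand, pool $18,081.37 (≈ $24.1407 each)
Mar 15, sell 357: 357/749 × $18,081.37 → $8,618.22
Total COGS = $8,784.93 + $8,618.22 = $17,403.15
Ending inventory (cost pool remaining) = $9,463.15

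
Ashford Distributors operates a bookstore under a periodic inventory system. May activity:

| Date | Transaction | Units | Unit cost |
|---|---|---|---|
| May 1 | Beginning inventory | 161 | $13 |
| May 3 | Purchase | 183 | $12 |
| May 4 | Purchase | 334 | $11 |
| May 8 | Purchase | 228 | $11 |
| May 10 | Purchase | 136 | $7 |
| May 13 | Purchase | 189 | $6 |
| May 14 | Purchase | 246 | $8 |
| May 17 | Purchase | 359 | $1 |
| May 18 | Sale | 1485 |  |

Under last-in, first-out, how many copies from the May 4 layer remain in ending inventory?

May 18, 1485 sold [LIFO — newest first]: 359 @ $1 + 246 @ $8 + 189 @ $6 + 136 @ $7 + 228 @ $11 + 327 @ $11 = $10,518
Ending inventory: 161 @ $13 + 183 @ $12 + 7 @ $11 = $4,366

7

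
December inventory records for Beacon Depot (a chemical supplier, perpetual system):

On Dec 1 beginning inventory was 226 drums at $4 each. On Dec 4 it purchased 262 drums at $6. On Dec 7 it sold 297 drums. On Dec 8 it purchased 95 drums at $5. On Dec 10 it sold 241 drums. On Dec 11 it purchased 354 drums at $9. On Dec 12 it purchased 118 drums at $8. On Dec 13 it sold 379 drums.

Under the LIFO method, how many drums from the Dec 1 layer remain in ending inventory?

Dec 7, 297 sold [LIFO — newest first]: 262 @ $6 + 35 @ $4 = $1,712
Dec 10, 241 sold [LIFO — newest first]: 95 @ $5 + 146 @ $4 = $1,059
Dec 13, 379 sold [LIFO — newest first]: 118 @ $8 + 261 @ $9 = $3,293
Total COGS = $1,712 + $1,059 + $3,293 = $6,064
Ending inventory: 45 @ $4 + 93 @ $9 = $1,017

45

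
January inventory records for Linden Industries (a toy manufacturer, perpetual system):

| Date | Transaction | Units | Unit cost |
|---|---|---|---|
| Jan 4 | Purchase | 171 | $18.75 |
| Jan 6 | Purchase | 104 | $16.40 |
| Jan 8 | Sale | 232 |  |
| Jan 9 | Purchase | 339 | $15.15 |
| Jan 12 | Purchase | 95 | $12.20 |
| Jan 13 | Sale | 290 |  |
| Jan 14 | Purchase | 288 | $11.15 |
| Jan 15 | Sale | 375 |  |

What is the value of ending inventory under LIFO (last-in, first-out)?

Ending inventory = $1,669.80

Jan 8, 232 sold [LIFO — newest first]: 104 @ $16.40 + 128 @ $18.75 = $4,105.60
Jan 13, 290 sold [LIFO — newest first]: 95 @ $12.20 + 195 @ $15.15 = $4,113.25
Jan 15, 375 sold [LIFO — newest first]: 288 @ $11.15 + 87 @ $15.15 = $4,529.25
Total COGS = $4,105.60 + $4,113.25 + $4,529.25 = $12,748.10
Ending inventory: 43 @ $18.75 + 57 @ $15.15 = $1,669.80
Check: goods available $14,417.90 = COGS $12,748.10 + ending $1,669.80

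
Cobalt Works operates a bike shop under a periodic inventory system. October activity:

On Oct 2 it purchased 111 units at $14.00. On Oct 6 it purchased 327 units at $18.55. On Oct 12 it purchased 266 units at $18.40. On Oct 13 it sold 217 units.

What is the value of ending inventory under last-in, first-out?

Oct 13, 217 sold [LIFO — newest first]: 217 @ $18.40 = $3,992.80
Ending inventory: 111 @ $14.00 + 327 @ $18.55 + 49 @ $18.40 = $8,521.45
Check: goods available $12,514.25 = COGS $3,992.80 + ending $8,521.45

Ending inventory = $8,521.45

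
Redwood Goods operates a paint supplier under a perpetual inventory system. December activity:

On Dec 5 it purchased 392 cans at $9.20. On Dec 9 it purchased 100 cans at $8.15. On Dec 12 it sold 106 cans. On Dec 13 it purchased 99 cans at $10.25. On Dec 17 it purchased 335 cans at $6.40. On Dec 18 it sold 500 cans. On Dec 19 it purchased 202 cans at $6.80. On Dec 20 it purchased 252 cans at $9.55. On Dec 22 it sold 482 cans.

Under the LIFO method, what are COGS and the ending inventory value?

Dec 12, 106 sold [LIFO — newest first]: 100 @ $8.15 + 6 @ $9.20 = $870.20
Dec 18, 500 sold [LIFO — newest first]: 335 @ $6.40 + 99 @ $10.25 + 66 @ $9.20 = $3,765.95
Dec 22, 482 sold [LIFO — newest first]: 252 @ $9.55 + 202 @ $6.80 + 28 @ $9.20 = $4,037.80
Total COGS = $870.20 + $3,765.95 + $4,037.80 = $8,673.95
Ending inventory: 292 @ $9.20 = $2,686.40

COGS = $8,673.95; ending inventory = $2,686.40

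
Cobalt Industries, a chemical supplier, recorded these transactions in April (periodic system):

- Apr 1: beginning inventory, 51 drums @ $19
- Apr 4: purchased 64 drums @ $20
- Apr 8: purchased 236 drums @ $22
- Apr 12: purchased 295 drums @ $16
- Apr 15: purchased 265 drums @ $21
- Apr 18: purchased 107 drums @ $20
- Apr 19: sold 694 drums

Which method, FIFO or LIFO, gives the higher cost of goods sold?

FIFO COGS: 51 @ $19 + 64 @ $20 + 236 @ $22 + 295 @ $16 + 48 @ $21 = $13,169
LIFO COGS: 107 @ $20 + 265 @ $21 + 295 @ $16 + 27 @ $22 = $13,019

FIFO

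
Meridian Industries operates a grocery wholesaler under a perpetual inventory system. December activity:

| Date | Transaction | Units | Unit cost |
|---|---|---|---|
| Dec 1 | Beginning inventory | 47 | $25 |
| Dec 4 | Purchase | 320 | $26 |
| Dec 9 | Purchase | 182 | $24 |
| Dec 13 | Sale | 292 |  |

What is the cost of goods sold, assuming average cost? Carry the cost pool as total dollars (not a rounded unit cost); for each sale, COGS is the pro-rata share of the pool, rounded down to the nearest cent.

After Dec 1: 47 on hand, pool $1,175.00 (≈ $25.0000 each)
After Dec 4: 367 on hand, pool $9,495.00 (≈ $25.8719 each)
After Dec 9: 549 on hand, pool $13,863.00 (≈ $25.2514 each)
Dec 13, sell 292: 292/549 × $13,863.00 → $7,373.39
Ending inventory (cost pool remaining) = $6,489.61
Check: goods available $13,863.00 = COGS $7,373.39 + ending $6,489.61

COGS = $7,373.39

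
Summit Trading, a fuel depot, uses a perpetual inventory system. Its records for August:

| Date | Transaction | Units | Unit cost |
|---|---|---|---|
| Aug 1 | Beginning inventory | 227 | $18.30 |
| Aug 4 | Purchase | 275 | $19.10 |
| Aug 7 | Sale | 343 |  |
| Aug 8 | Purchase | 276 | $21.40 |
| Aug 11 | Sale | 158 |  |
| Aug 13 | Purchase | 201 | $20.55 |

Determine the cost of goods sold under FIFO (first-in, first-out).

Aug 7, 343 sold [FIFO — oldest first]: 227 @ $18.30 + 116 @ $19.10 = $6,369.70
Aug 11, 158 sold [FIFO — oldest first]: 158 @ $19.10 = $3,017.80
Total COGS = $6,369.70 + $3,017.80 = $9,387.50
Ending inventory: 1 @ $19.10 + 276 @ $21.40 + 201 @ $20.55 = $10,056.05
Check: goods available $19,443.55 = COGS $9,387.50 + ending $10,056.05

COGS = $9,387.50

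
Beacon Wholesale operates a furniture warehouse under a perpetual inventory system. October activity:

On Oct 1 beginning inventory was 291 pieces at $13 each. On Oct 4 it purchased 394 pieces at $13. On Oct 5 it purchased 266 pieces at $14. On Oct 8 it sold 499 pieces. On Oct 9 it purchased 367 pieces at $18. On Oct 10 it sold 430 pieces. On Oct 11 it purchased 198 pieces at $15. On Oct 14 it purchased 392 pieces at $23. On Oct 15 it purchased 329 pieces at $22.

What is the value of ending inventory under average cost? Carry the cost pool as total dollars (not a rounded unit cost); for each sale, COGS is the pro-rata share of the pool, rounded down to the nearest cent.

After Oct 1: 291 on hand, pool $3,783.00 (≈ $13.0000 each)
After Oct 4: 685 on hand, pool $8,905.00 (≈ $13.0000 each)
After Oct 5: 951 on hand, pool $12,629.00 (≈ $13.2797 each)
Oct 8, sell 499: 499/951 × $12,629.00 → $6,626.57
After Oct 9: 819 on hand, pool $12,608.43 (≈ $15.3949 each)
Oct 10, sell 430: 430/819 × $12,608.43 → $6,619.81
After Oct 11: 587 on hand, pool $8,958.62 (≈ $15.2617 each)
After Oct 14: 979 on hand, pool $17,974.62 (≈ $18.3602 each)
After Oct 15: 1308 on hand, pool $25,212.62 (≈ $19.2757 each)
Total COGS = $6,626.57 + $6,619.81 = $13,246.38
Ending inventory (cost pool remaining) = $25,212.62

Ending inventory = $25,212.62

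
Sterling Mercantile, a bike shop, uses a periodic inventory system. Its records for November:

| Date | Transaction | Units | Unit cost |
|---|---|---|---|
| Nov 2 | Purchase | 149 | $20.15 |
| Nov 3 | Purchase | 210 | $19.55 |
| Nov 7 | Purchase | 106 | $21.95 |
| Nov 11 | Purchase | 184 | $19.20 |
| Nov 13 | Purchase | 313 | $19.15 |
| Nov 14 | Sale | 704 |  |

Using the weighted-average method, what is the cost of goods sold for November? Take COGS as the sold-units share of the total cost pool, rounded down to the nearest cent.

Nov 14, sell 704: 704/962 × $18,961.30 → $13,876.04
Ending inventory (cost pool remaining) = $5,085.26

COGS = $13,876.04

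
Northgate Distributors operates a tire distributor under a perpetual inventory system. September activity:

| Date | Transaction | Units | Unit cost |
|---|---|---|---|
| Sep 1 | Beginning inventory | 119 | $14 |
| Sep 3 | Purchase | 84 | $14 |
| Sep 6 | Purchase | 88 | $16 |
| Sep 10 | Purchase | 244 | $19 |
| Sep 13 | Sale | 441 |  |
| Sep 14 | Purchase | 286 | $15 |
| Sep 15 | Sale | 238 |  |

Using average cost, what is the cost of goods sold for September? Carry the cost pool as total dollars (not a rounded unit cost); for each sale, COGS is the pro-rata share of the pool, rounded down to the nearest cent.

After Sep 1: 119 on hand, pool $1,666.00 (≈ $14.0000 each)
After Sep 3: 203 on hand, pool $2,842.00 (≈ $14.0000 each)
After Sep 6: 291 on hand, pool $4,250.00 (≈ $14.6048 each)
After Sep 10: 535 on hand, pool $8,886.00 (≈ $16.6093 each)
Sep 13, sell 441: 441/535 × $8,886.00 → $7,324.72
After Sep 14: 380 on hand, pool $5,851.28 (≈ $15.3981 each)
Sep 15, sell 238: 238/380 × $5,851.28 → $3,664.74
Total COGS = $7,324.72 + $3,664.74 = $10,989.46
Ending inventory (cost pool remaining) = $2,186.54
Check: goods available $13,176.00 = COGS $10,989.46 + ending $2,186.54

COGS = $10,989.46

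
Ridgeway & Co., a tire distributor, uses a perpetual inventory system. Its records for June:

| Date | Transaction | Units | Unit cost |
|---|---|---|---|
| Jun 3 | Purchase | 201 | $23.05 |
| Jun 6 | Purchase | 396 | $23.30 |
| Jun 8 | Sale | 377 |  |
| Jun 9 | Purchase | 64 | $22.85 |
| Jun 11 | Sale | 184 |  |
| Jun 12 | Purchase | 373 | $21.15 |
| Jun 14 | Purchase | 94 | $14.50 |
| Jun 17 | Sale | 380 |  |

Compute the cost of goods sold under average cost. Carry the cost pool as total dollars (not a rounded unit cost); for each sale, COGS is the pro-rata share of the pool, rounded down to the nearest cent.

After Jun 3: 201 on hand, pool $4,633.05 (≈ $23.0500 each)
After Jun 6: 597 on hand, pool $13,859.85 (≈ $23.2158 each)
Jun 8, sell 377: 377/597 × $13,859.85 → $8,752.36
After Jun 9: 284 on hand, pool $6,569.89 (≈ $23.1334 each)
Jun 11, sell 184: 184/284 × $6,569.89 → $4,256.54
After Jun 12: 473 on hand, pool $10,202.30 (≈ $21.5693 each)
After Jun 14: 567 on hand, pool $11,565.30 (≈ $20.3974 each)
Jun 17, sell 380: 380/567 × $11,565.30 → $7,750.99
Total COGS = $8,752.36 + $4,256.54 + $7,750.99 = $20,759.89
Ending inventory (cost pool remaining) = $3,814.31
Check: goods available $24,574.20 = COGS $20,759.89 + ending $3,814.31

COGS = $20,759.89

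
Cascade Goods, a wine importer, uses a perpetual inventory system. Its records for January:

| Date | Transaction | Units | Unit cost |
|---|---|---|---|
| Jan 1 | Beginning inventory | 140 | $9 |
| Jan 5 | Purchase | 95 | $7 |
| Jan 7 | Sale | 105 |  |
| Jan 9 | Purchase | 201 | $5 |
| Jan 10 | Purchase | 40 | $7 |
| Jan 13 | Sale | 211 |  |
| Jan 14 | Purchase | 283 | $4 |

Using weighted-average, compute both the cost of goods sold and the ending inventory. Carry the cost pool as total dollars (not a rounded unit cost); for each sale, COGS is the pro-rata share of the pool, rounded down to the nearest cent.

After Jan 1: 140 on hand, pool $1,260.00 (≈ $9.0000 each)
After Jan 5: 235 on hand, pool $1,925.00 (≈ $8.1915 each)
Jan 7, sell 105: 105/235 × $1,925.00 → $860.10
After Jan 9: 331 on hand, pool $2,069.90 (≈ $6.2535 each)
After Jan 10: 371 on hand, pool $2,349.90 (≈ $6.3340 each)
Jan 13, sell 211: 211/371 × $2,349.90 → $1,336.46
After Jan 14: 443 on hand, pool $2,145.44 (≈ $4.8430 each)
Total COGS = $860.10 + $1,336.46 = $2,196.56
Ending inventory (cost pool remaining) = $2,145.44

COGS = $2,196.56; ending inventory = $2,145.44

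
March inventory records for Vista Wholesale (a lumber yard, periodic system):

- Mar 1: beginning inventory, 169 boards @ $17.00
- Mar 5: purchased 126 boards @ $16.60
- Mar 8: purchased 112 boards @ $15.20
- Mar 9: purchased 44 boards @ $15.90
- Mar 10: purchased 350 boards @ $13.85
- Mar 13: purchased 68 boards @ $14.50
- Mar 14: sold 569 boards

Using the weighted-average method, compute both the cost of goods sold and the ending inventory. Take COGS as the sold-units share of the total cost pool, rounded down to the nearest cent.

COGS = $8,643.10; ending inventory = $4,557.00

Mar 14, sell 569: 569/869 × $13,200.10 → $8,643.10
Ending inventory (cost pool remaining) = $4,557.00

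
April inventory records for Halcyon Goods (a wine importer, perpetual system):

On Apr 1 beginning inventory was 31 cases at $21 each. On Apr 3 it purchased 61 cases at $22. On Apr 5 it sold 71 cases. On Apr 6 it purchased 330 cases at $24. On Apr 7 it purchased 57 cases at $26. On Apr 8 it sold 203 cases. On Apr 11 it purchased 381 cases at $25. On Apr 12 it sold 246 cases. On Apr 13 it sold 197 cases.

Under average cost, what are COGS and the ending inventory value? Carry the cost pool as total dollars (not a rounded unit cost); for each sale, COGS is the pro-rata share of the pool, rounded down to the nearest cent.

After Apr 1: 31 on hand, pool $651.00 (≈ $21.0000 each)
After Apr 3: 92 on hand, pool $1,993.00 (≈ $21.6630 each)
Apr 5, sell 71: 71/92 × $1,993.00 → $1,538.07
After Apr 6: 351 on hand, pool $8,374.93 (≈ $23.8602 each)
After Apr 7: 408 on hand, pool $9,856.93 (≈ $24.1591 each)
Apr 8, sell 203: 203/408 × $9,856.93 → $4,904.30
After Apr 11: 586 on hand, pool $14,477.63 (≈ $24.7059 each)
Apr 12, sell 246: 246/586 × $14,477.63 → $6,077.63
Apr 13, sell 197: 197/340 × $8,400.00 → $4,867.05
Total COGS = $1,538.07 + $4,904.30 + $6,077.63 + $4,867.05 = $17,387.05
Ending inventory (cost pool remaining) = $3,532.95

COGS = $17,387.05; ending inventory = $3,532.95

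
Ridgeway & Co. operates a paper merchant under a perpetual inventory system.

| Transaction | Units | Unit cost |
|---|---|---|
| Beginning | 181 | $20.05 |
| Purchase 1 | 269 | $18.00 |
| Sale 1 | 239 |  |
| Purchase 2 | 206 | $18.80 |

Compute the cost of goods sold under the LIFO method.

Sale 1 (239) [LIFO — newest first]: 239 @ $18.00 = $4,302.00
Ending inventory: 181 @ $20.05 + 30 @ $18.00 + 206 @ $18.80 = $8,041.85

COGS = $4,302.00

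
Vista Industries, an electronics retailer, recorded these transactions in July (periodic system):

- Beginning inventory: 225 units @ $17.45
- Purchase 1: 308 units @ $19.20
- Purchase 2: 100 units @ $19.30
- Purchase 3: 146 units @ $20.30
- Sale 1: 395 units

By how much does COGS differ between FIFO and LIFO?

FIFO COGS: 225 @ $17.45 + 170 @ $19.20 = $7,190.25
LIFO COGS: 146 @ $20.30 + 100 @ $19.30 + 149 @ $19.20 = $7,754.60
Difference = |$7,190.25 − $7,754.60| = $564.35

$564.35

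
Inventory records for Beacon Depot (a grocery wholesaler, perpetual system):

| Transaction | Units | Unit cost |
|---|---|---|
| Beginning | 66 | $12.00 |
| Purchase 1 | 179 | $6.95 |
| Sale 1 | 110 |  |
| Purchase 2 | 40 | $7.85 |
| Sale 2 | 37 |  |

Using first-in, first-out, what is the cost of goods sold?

Sale 1 (110) [FIFO — oldest first]: 66 @ $12.00 + 44 @ $6.95 = $1,097.80
Sale 2 (37) [FIFO — oldest first]: 37 @ $6.95 = $257.15
Total COGS = $1,097.80 + $257.15 = $1,354.95
Ending inventory: 98 @ $6.95 + 40 @ $7.85 = $995.10
Check: goods available $2,350.05 = COGS $1,354.95 + ending $995.10

COGS = $1,354.95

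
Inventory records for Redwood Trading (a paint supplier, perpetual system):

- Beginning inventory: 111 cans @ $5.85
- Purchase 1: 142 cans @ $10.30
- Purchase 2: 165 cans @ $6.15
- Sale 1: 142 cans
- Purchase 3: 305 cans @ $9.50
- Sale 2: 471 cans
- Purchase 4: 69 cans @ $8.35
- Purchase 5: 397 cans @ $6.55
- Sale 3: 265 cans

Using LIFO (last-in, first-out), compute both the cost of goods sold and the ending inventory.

Sale 1 (142) [LIFO — newest first]: 142 @ $6.15 = $873.30
Sale 2 (471) [LIFO — newest first]: 305 @ $9.50 + 23 @ $6.15 + 142 @ $10.30 + 1 @ $5.85 = $4,507.40
Sale 3 (265) [LIFO — newest first]: 265 @ $6.55 = $1,735.75
Total COGS = $873.30 + $4,507.40 + $1,735.75 = $7,116.45
Ending inventory: 110 @ $5.85 + 69 @ $8.35 + 132 @ $6.55 = $2,084.25

COGS = $7,116.45; ending inventory = $2,084.25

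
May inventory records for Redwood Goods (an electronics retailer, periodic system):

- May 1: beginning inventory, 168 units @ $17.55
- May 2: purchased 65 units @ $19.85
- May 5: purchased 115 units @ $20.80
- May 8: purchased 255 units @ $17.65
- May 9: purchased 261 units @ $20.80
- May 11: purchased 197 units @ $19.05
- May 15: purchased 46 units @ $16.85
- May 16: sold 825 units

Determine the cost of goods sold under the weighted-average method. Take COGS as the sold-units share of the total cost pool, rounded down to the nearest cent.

COGS = $15,716.10

May 16, sell 825: 825/1107 × $21,088.15 → $15,716.10
Ending inventory (cost pool remaining) = $5,372.05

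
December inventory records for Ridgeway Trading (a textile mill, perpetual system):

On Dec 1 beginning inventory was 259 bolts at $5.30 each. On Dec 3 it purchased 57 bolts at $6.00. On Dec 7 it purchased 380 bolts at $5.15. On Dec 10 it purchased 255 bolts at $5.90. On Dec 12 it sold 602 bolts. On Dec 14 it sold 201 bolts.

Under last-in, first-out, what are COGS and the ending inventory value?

COGS = $4,391.80; ending inventory = $784.40

Dec 12, 602 sold [LIFO — newest first]: 255 @ $5.90 + 347 @ $5.15 = $3,291.55
Dec 14, 201 sold [LIFO — newest first]: 33 @ $5.15 + 57 @ $6.00 + 111 @ $5.30 = $1,100.25
Total COGS = $3,291.55 + $1,100.25 = $4,391.80
Ending inventory: 148 @ $5.30 = $784.40
Check: goods available $5,176.20 = COGS $4,391.80 + ending $784.40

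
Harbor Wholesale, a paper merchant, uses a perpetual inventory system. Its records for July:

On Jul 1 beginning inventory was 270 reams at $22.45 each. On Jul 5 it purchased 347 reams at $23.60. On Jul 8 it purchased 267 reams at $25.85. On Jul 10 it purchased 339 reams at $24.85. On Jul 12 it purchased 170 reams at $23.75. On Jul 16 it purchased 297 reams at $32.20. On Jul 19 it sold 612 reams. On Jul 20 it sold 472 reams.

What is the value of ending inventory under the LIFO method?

Ending inventory = $13,991.10

Jul 19, 612 sold [LIFO — newest first]: 297 @ $32.20 + 170 @ $23.75 + 145 @ $24.85 = $17,204.15
Jul 20, 472 sold [LIFO — newest first]: 194 @ $24.85 + 267 @ $25.85 + 11 @ $23.60 = $11,982.45
Total COGS = $17,204.15 + $11,982.45 = $29,186.60
Ending inventory: 270 @ $22.45 + 336 @ $23.60 = $13,991.10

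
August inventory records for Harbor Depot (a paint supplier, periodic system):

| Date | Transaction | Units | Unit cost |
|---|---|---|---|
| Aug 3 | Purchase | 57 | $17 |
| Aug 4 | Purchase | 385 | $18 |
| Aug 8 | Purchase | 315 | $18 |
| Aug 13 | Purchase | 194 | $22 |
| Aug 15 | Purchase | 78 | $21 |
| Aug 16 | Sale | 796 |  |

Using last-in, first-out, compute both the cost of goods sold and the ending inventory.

Aug 16, 796 sold [LIFO — newest first]: 78 @ $21 + 194 @ $22 + 315 @ $18 + 209 @ $18 = $15,338
Ending inventory: 57 @ $17 + 176 @ $18 = $4,137

COGS = $15,338; ending inventory = $4,137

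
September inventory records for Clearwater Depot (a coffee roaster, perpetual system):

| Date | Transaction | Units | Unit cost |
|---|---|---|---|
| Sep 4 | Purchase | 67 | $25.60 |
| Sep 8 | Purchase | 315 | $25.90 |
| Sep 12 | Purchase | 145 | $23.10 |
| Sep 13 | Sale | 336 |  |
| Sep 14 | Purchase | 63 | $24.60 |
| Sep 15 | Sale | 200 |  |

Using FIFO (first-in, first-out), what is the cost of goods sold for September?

COGS = $13,444.60

Sep 13, 336 sold [FIFO — oldest first]: 67 @ $25.60 + 269 @ $25.90 = $8,682.30
Sep 15, 200 sold [FIFO — oldest first]: 46 @ $25.90 + 145 @ $23.10 + 9 @ $24.60 = $4,762.30
Total COGS = $8,682.30 + $4,762.30 = $13,444.60
Ending inventory: 54 @ $24.60 = $1,328.40
Check: goods available $14,773.00 = COGS $13,444.60 + ending $1,328.40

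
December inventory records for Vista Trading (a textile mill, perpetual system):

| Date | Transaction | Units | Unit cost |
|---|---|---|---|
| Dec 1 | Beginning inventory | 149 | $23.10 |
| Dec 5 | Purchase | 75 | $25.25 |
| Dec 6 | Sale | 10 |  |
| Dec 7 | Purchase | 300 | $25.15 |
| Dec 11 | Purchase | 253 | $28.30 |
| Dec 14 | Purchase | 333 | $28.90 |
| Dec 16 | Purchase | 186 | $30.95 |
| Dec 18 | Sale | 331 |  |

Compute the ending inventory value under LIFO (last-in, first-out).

Dec 6, 10 sold [LIFO — newest first]: 10 @ $25.25 = $252.50
Dec 18, 331 sold [LIFO — newest first]: 186 @ $30.95 + 145 @ $28.90 = $9,947.20
Total COGS = $252.50 + $9,947.20 = $10,199.70
Ending inventory: 149 @ $23.10 + 65 @ $25.25 + 300 @ $25.15 + 253 @ $28.30 + 188 @ $28.90 = $25,221.25
Check: goods available $35,420.95 = COGS $10,199.70 + ending $25,221.25

Ending inventory = $25,221.25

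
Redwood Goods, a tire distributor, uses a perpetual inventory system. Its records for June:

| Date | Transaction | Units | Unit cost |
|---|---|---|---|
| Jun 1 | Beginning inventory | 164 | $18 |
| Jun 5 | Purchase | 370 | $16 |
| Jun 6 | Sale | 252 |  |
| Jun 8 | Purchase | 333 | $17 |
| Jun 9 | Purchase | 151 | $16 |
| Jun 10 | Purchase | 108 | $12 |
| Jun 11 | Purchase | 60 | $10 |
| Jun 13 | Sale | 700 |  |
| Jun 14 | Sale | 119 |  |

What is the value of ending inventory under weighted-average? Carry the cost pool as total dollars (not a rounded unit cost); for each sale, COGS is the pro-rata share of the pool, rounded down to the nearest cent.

Ending inventory = $1,804.82

After Jun 1: 164 on hand, pool $2,952.00 (≈ $18.0000 each)
After Jun 5: 534 on hand, pool $8,872.00 (≈ $16.6142 each)
Jun 6, sell 252: 252/534 × $8,872.00 → $4,186.78
After Jun 8: 615 on hand, pool $10,346.22 (≈ $16.8231 each)
After Jun 9: 766 on hand, pool $12,762.22 (≈ $16.6609 each)
After Jun 10: 874 on hand, pool $14,058.22 (≈ $16.0849 each)
After Jun 11: 934 on hand, pool $14,658.22 (≈ $15.6940 each)
Jun 13, sell 700: 700/934 × $14,658.22 → $10,985.81
Jun 14, sell 119: 119/234 × $3,672.41 → $1,867.59
Total COGS = $4,186.78 + $10,985.81 + $1,867.59 = $17,040.18
Ending inventory (cost pool remaining) = $1,804.82
Check: goods available $18,845.00 = COGS $17,040.18 + ending $1,804.82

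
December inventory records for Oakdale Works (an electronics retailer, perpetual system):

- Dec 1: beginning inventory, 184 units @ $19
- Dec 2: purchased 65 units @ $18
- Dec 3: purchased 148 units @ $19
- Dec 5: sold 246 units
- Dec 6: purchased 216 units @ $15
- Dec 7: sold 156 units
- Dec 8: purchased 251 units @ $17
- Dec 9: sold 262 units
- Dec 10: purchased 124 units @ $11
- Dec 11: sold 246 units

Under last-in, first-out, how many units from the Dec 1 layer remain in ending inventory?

Dec 5, 246 sold [LIFO — newest first]: 148 @ $19 + 65 @ $18 + 33 @ $19 = $4,609
Dec 7, 156 sold [LIFO — newest first]: 156 @ $15 = $2,340
Dec 9, 262 sold [LIFO — newest first]: 251 @ $17 + 11 @ $15 = $4,432
Dec 11, 246 sold [LIFO — newest first]: 124 @ $11 + 49 @ $15 + 73 @ $19 = $3,486
Total COGS = $4,609 + $2,340 + $4,432 + $3,486 = $14,867
Ending inventory: 78 @ $19 = $1,482

78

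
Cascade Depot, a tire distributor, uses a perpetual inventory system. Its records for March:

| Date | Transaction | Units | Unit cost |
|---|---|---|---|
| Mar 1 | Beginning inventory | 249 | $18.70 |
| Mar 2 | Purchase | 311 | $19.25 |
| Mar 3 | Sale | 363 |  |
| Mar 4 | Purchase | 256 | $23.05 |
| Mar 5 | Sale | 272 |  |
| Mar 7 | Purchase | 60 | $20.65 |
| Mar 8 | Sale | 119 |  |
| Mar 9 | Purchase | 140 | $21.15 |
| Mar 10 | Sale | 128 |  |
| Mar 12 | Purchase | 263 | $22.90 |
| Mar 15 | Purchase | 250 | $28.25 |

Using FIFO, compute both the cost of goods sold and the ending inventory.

Mar 3, 363 sold [FIFO — oldest first]: 249 @ $18.70 + 114 @ $19.25 = $6,850.80
Mar 5, 272 sold [FIFO — oldest first]: 197 @ $19.25 + 75 @ $23.05 = $5,521.00
Mar 8, 119 sold [FIFO — oldest first]: 119 @ $23.05 = $2,742.95
Mar 10, 128 sold [FIFO — oldest first]: 62 @ $23.05 + 60 @ $20.65 + 6 @ $21.15 = $2,795.00
Total COGS = $6,850.80 + $5,521.00 + $2,742.95 + $2,795.00 = $17,909.75
Ending inventory: 134 @ $21.15 + 263 @ $22.90 + 250 @ $28.25 = $15,919.30

COGS = $17,909.75; ending inventory = $15,919.30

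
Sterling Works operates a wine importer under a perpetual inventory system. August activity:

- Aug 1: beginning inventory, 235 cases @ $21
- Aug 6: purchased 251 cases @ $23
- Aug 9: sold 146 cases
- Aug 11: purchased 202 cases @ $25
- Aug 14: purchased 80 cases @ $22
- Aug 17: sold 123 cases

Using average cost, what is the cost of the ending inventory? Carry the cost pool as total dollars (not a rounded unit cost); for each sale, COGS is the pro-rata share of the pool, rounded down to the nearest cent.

Ending inventory = $11,473.15

After Aug 1: 235 on hand, pool $4,935.00 (≈ $21.0000 each)
After Aug 6: 486 on hand, pool $10,708.00 (≈ $22.0329 each)
Aug 9, sell 146: 146/486 × $10,708.00 → $3,216.80
After Aug 11: 542 on hand, pool $12,541.20 (≈ $23.1387 each)
After Aug 14: 622 on hand, pool $14,301.20 (≈ $22.9923 each)
Aug 17, sell 123: 123/622 × $14,301.20 → $2,828.05
Total COGS = $3,216.80 + $2,828.05 = $6,044.85
Ending inventory (cost pool remaining) = $11,473.15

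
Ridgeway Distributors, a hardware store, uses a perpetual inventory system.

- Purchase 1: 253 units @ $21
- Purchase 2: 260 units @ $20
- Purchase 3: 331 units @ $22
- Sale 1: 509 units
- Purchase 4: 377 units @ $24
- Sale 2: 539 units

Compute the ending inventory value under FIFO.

Sale 1 (509) [FIFO — oldest first]: 253 @ $21 + 256 @ $20 = $10,433
Sale 2 (539) [FIFO — oldest first]: 4 @ $20 + 331 @ $22 + 204 @ $24 = $12,258
Total COGS = $10,433 + $12,258 = $22,691
Ending inventory: 173 @ $24 = $4,152

Ending inventory = $4,152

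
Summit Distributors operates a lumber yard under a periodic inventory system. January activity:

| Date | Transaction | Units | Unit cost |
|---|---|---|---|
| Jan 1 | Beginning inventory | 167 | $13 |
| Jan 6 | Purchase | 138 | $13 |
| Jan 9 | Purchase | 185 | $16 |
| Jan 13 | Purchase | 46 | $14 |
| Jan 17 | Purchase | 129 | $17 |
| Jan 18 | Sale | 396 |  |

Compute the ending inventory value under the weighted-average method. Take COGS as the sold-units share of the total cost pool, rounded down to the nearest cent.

Jan 18, sell 396: 396/665 × $9,762.00 → $5,813.16
Ending inventory (cost pool remaining) = $3,948.84

Ending inventory = $3,948.84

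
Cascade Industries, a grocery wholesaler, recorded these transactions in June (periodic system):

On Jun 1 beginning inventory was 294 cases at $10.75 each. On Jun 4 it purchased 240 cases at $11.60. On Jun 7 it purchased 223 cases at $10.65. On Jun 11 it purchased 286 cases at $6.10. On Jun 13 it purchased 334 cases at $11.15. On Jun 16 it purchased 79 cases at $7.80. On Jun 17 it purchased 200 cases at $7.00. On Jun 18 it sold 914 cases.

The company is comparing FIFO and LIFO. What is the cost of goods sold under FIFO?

FIFO COGS: 294 @ $10.75 + 240 @ $11.60 + 223 @ $10.65 + 157 @ $6.10 = $9,277.15
LIFO COGS: 200 @ $7.00 + 79 @ $7.80 + 334 @ $11.15 + 286 @ $6.10 + 15 @ $10.65 = $7,644.65

COGS = $9,277.15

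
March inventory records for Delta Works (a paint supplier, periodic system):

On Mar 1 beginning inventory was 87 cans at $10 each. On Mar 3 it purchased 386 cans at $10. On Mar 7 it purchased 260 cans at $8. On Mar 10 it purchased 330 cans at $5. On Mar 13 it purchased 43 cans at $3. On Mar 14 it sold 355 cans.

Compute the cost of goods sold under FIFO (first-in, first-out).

COGS = $3,550

Mar 14, 355 sold [FIFO — oldest first]: 87 @ $10 + 268 @ $10 = $3,550
Ending inventory: 118 @ $10 + 260 @ $8 + 330 @ $5 + 43 @ $3 = $5,039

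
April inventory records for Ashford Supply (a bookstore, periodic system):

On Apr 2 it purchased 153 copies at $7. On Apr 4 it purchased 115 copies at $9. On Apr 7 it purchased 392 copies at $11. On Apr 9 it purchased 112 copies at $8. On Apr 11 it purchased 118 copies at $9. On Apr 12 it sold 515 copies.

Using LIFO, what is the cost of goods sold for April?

COGS = $5,093

Apr 12, 515 sold [LIFO — newest first]: 118 @ $9 + 112 @ $8 + 285 @ $11 = $5,093
Ending inventory: 153 @ $7 + 115 @ $9 + 107 @ $11 = $3,283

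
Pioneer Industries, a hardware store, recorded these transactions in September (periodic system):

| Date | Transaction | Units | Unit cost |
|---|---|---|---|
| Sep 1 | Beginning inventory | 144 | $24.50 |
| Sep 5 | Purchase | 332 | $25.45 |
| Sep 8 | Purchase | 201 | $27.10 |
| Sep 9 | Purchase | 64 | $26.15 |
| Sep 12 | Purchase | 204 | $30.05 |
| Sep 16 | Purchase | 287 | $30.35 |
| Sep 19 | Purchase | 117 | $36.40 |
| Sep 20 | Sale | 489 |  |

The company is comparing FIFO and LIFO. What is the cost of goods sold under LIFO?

FIFO COGS: 144 @ $24.50 + 332 @ $25.45 + 13 @ $27.10 = $12,329.70
LIFO COGS: 117 @ $36.40 + 287 @ $30.35 + 85 @ $30.05 = $15,523.50

COGS = $15,523.50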